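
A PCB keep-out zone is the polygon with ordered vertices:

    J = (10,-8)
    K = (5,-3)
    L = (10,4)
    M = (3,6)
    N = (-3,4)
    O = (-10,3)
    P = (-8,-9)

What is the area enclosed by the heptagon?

Apply the surveyor's formula: 2A = Σ (x_i·y_{i+1} − x_{i+1}·y_i), indices taken mod 7.
J→K: (10)(-3) − (5)(-8) = 10
K→L: (5)(4) − (10)(-3) = 50
L→M: (10)(6) − (3)(4) = 48
M→N: (3)(4) − (-3)(6) = 30
N→O: (-3)(3) − (-10)(4) = 31
O→P: (-10)(-9) − (-8)(3) = 114
P→J: (-8)(-8) − (10)(-9) = 154
Σ = 437
Area = |Σ|/2 = 218.5.

218.5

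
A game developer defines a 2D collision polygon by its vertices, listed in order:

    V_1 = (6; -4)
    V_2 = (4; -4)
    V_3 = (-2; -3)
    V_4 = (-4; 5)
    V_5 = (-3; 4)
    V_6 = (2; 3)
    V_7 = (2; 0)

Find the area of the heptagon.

Apply the shoelace formula: 2A = Σ (x_i·y_{i+1} − x_{i+1}·y_i), indices taken mod 7.
Σ = (-8) + (-20) + (-22) + (-1) + (-17) + (-6) + (-8) = -82
Area = |Σ|/2 = 41.

41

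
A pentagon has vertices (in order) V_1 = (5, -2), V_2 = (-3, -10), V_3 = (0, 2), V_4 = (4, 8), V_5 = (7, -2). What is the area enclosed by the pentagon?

69

Cross-terms: -56, -6, -8, -64, -4  ⇒  Σ = -138
Area = |Σ|/2 = 69.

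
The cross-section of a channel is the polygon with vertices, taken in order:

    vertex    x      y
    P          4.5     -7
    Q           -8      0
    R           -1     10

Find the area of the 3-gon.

87

P→Q: (4.5)(0) − (-8)(-7) = -56
Q→R: (-8)(10) − (-1)(0) = -80
R→P: (-1)(-7) − (4.5)(10) = -38
Σ = -174
Area = |Σ|/2 = 87.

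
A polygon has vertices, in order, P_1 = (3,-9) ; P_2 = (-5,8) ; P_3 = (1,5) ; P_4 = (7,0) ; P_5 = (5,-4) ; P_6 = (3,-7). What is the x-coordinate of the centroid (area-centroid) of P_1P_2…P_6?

Apply the shoelace (surveyor's) formula. First the cross-terms c_i = x_i·y_{i+1} − x_{i+1}·y_i:
  -21, -33, -35, -28, -23, -6  ⇒  2A = -146, A = -73.
Then Σ (x_i + x_{i+1})·c_i = -662, so x̄ = -662 / (6·(-73)) = 331/219.

331/219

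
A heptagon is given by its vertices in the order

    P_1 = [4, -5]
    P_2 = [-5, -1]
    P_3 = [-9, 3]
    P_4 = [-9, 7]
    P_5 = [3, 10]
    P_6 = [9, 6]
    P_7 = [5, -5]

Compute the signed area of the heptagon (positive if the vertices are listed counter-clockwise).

-176

Apply the shoelace formula: 2A = Σ (x_i·y_{i+1} − x_{i+1}·y_i), indices taken mod 7.
Σ = (-29) + (-24) + (-36) + (-111) + (-72) + (-75) + (-5) = -352
Signed area = Σ/2 = -176 (negative ⇒ clockwise traversal).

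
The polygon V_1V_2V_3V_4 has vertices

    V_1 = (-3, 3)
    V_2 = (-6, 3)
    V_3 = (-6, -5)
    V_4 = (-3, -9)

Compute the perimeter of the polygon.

28

|V_1V_2| = √((-3)² + (0)²) = √9 = 3
|V_2V_3| = √((0)² + (-8)²) = √64 = 8
|V_3V_4| = √((3)² + (-4)²) = √25 = 5
|V_4V_1| = √((0)² + (12)²) = √144 = 12
Perimeter = 3 + 8 + 5 + 12 = 28.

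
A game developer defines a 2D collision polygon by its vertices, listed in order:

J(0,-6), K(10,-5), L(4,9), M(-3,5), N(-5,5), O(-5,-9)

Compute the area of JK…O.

163.5

Apply the shoelace (surveyor's) formula: 2A = Σ (x_i·y_{i+1} − x_{i+1}·y_i), indices taken mod 6.
Cross-terms: 60, 110, 47, 10, 70, 30  ⇒  Σ = 327
Area = |Σ|/2 = 163.5.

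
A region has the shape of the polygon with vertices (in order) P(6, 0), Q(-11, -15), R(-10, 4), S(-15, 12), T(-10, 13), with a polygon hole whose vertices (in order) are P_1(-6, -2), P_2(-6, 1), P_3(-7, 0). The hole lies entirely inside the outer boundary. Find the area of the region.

247

Outer boundary:
Apply the shoelace formula: 2A = Σ (x_i·y_{i+1} − x_{i+1}·y_i), indices taken mod 5.
Cross-terms: -90, -194, -60, -75, -78  ⇒  Σ = -497
Area = |Σ|/2 = 248.5.
Hole:
Apply the shoelace formula: 2A = Σ (x_i·y_{i+1} − x_{i+1}·y_i), indices taken mod 3.
Σ = (-18) + (7) + (14) = 3
Area = |Σ|/2 = 1.5.
Net area = 248.5 − 1.5 = 247.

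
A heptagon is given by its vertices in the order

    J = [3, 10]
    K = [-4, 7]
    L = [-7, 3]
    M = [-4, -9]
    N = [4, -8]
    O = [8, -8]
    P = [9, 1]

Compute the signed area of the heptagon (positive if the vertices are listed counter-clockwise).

220

Apply the shoelace (surveyor's) formula: 2A = Σ (x_i·y_{i+1} − x_{i+1}·y_i), indices taken mod 7.
Σ = (61) + (37) + (75) + (68) + (32) + (80) + (87) = 440
Signed area = Σ/2 = 220 (positive ⇒ counter-clockwise traversal).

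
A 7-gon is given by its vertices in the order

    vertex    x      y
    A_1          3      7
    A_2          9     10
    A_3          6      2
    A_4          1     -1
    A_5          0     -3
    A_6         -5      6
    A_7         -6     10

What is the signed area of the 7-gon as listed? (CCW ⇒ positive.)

-93.5

Σ = (-33) + (-42) + (-8) + (-3) + (-15) + (-14) + (-72) = -187
Signed area = Σ/2 = -93.5 (negative ⇒ clockwise traversal).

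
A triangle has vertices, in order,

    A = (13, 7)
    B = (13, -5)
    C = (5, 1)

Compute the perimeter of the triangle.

|AB| = √((0)² + (-12)²) = √144 = 12
|BC| = √((-8)² + (6)²) = √100 = 10
|CA| = √((8)² + (6)²) = √100 = 10
Perimeter = 12 + 10 + 10 = 32.

32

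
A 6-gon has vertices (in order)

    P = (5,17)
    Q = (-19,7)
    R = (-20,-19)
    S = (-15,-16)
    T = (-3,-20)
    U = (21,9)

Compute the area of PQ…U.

925.5

Apply the shoelace formula: 2A = Σ (x_i·y_{i+1} − x_{i+1}·y_i), indices taken mod 6.
Cross-terms: 358, 501, 35, 252, 393, 312  ⇒  Σ = 1851
Area = |Σ|/2 = 925.5.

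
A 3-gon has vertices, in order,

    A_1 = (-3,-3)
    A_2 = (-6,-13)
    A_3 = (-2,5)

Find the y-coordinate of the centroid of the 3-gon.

-11/3

Apply Gauss's area formula. First the cross-terms c_i = x_i·y_{i+1} − x_{i+1}·y_i:
  21, -56, 21  ⇒  2A = -14, A = -7.
Then Σ (y_i + y_{i+1})·c_i = 154, so ȳ = 154 / (6·(-7)) = -11/3.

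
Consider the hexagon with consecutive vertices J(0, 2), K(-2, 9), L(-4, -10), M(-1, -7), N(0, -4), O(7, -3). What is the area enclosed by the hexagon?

62

Cross-terms: 4, 56, 18, 4, 28, 14  ⇒  Σ = 124
Area = |Σ|/2 = 62.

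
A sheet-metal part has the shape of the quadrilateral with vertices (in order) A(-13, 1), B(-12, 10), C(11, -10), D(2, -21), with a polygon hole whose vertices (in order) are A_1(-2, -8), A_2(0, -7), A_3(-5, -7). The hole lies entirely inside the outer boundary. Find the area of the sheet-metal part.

Outer boundary:
Apply the shoelace (surveyor's) formula: 2A = Σ (x_i·y_{i+1} − x_{i+1}·y_i), indices taken mod 4.
Cross-terms: -118, 10, -211, -271  ⇒  Σ = -590
Area = |Σ|/2 = 295.
Hole:
Apply the shoelace formula: 2A = Σ (x_i·y_{i+1} − x_{i+1}·y_i), indices taken mod 3.
Σ = (14) + (-35) + (26) = 5
Area = |Σ|/2 = 2.5.
Net area = 295 − 2.5 = 292.5.

292.5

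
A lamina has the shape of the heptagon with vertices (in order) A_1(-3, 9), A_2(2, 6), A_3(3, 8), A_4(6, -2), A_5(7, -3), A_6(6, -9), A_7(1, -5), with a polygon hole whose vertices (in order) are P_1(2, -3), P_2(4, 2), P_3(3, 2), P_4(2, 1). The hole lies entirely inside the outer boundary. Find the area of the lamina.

79.5

Outer boundary:
A_1→A_2: (-3)(6) − (2)(9) = -36
A_2→A_3: (2)(8) − (3)(6) = -2
A_3→A_4: (3)(-2) − (6)(8) = -54
A_4→A_5: (6)(-3) − (7)(-2) = -4
A_5→A_6: (7)(-9) − (6)(-3) = -45
A_6→A_7: (6)(-5) − (1)(-9) = -21
A_7→A_1: (1)(9) − (-3)(-5) = -6
Σ = -168
Area = |Σ|/2 = 84.
Hole:
Σ = (16) + (2) + (-1) + (-8) = 9
Area = |Σ|/2 = 4.5.
Net area = 84 − 4.5 = 79.5.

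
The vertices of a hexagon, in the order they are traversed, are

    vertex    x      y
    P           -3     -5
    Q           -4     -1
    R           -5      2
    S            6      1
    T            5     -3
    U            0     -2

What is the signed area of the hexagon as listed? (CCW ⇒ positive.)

-43

Σ = (-17) + (-13) + (-17) + (-23) + (-10) + (-6) = -86
Signed area = Σ/2 = -43 (negative ⇒ clockwise traversal).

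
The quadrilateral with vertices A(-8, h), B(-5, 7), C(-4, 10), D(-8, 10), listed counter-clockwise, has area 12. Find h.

6

The doubled signed area Σ (x_i y_{i+1} − x_{i+1} y_i) is linear in h.
With h=0 it equals 42; the coefficient of h is -3 (from the two edges through A).
So -3·h + 42 = 2·12 = 24 ⇒ h = 6.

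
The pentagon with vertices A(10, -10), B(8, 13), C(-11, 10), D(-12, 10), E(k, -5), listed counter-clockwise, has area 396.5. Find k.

The doubled signed area Σ (x_i y_{i+1} − x_{i+1} y_i) is linear in k.
With k=0 it equals 553; the coefficient of k is -20 (from the two edges through E).
So -20·k + 553 = 2·396.5 = 793 ⇒ k = -12.

-12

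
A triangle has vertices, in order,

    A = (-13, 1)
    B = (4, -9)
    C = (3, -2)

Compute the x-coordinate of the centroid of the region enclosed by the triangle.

-2

Apply Gauss's area formula. First the cross-terms c_i = x_i·y_{i+1} − x_{i+1}·y_i:
  113, 19, -23  ⇒  2A = 109, A = 54.5.
Then Σ (x_i + x_{i+1})·c_i = -654, so x̄ = -654 / (6·54.5) = -2.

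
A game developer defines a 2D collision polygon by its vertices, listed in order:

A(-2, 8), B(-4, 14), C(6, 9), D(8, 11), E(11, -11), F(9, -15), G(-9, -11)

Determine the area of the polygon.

362.5

Apply the shoelace (surveyor's) formula: 2A = Σ (x_i·y_{i+1} − x_{i+1}·y_i), indices taken mod 7.
Σ = (4) + (-120) + (-6) + (-209) + (-66) + (-234) + (-94) = -725
Area = |Σ|/2 = 362.5.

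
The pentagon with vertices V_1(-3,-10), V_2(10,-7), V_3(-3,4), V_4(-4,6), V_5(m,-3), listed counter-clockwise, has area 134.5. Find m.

-8

Write out the shoelace sum; only the two edges meeting at V_5 involve m:
2·Area = [((-4)·(-3) − m·6) + (m·(-10) − (-3)·(-3))] + 138
       = -16·m + 141 = 269
⇒ m = -8.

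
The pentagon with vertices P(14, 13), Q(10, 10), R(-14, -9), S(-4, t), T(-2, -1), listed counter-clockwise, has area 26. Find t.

The doubled signed area Σ (x_i y_{i+1} − x_{i+1} y_i) is linear in t.
With t=0 it equals 16; the coefficient of t is -12 (from the two edges through S).
So -12·t + 16 = 2·26 = 52 ⇒ t = -3.

-3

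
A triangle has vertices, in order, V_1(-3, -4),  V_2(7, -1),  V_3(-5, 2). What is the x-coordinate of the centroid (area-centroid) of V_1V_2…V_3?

-1/3

Apply the surveyor's formula. First the cross-terms c_i = x_i·y_{i+1} − x_{i+1}·y_i:
  31, 9, 26  ⇒  2A = 66, A = 33.
Then Σ (x_i + x_{i+1})·c_i = -66, so x̄ = -66 / (6·33) = -1/3.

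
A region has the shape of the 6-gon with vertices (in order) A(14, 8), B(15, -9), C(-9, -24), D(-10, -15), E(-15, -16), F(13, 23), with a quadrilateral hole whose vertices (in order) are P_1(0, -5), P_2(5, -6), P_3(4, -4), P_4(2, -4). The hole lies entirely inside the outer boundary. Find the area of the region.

Outer boundary:
Apply Gauss's area formula: 2A = Σ (x_i·y_{i+1} − x_{i+1}·y_i), indices taken mod 6.
Σ = (-246) + (-441) + (-105) + (-65) + (-137) + (-218) = -1212
Area = |Σ|/2 = 606.
Hole:
Apply the shoelace (surveyor's) formula: 2A = Σ (x_i·y_{i+1} − x_{i+1}·y_i), indices taken mod 4.
Σ = (25) + (4) + (-8) + (-10) = 11
Area = |Σ|/2 = 5.5.
Net area = 606 − 5.5 = 600.5.

600.5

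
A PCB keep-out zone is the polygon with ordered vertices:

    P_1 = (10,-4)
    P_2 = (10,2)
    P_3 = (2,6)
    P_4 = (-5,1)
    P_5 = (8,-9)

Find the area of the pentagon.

P_1→P_2: (10)(2) − (10)(-4) = 60
P_2→P_3: (10)(6) − (2)(2) = 56
P_3→P_4: (2)(1) − (-5)(6) = 32
P_4→P_5: (-5)(-9) − (8)(1) = 37
P_5→P_1: (8)(-4) − (10)(-9) = 58
Σ = 243
Area = |Σ|/2 = 121.5.

121.5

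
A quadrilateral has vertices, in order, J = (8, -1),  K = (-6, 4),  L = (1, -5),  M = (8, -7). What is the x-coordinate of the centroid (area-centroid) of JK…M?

47/19

Apply Gauss's area formula. First the cross-terms c_i = x_i·y_{i+1} − x_{i+1}·y_i:
  26, 26, 33, 48  ⇒  2A = 133, A = 66.5.
Then Σ (x_i + x_{i+1})·c_i = 987, so x̄ = 987 / (6·66.5) = 47/19.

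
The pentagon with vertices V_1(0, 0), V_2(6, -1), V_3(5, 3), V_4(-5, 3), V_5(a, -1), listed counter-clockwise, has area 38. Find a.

-6

Write out the shoelace sum; only the two edges meeting at V_5 involve a:
2·Area = [((-5)·(-1) − a·3) + (a·0 − 0·(-1))] + 53
       = -3·a + 58 = 76
⇒ a = -6.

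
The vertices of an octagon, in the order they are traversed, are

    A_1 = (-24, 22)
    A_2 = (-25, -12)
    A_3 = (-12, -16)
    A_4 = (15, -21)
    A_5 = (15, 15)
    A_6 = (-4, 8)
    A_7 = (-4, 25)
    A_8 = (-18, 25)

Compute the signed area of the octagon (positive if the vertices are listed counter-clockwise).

1396

Apply the shoelace (surveyor's) formula: 2A = Σ (x_i·y_{i+1} − x_{i+1}·y_i), indices taken mod 8.
Σ = (838) + (256) + (492) + (540) + (180) + (-68) + (350) + (204) = 2792
Signed area = Σ/2 = 1396 (positive ⇒ counter-clockwise traversal).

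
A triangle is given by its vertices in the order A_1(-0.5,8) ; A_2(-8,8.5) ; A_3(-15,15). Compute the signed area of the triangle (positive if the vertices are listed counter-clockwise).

-22.625

Apply the shoelace formula: 2A = Σ (x_i·y_{i+1} − x_{i+1}·y_i), indices taken mod 3.
Σ = (59.75) + (7.5) + (-112.5) = -45.25
Signed area = Σ/2 = -22.625 (negative ⇒ clockwise traversal).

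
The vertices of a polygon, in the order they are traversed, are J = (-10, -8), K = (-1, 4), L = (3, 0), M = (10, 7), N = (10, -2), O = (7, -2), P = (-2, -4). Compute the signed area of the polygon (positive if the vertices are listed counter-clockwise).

-95.5

Cross-terms: -48, -12, 21, -90, -6, -32, -24  ⇒  Σ = -191
Signed area = Σ/2 = -95.5 (negative ⇒ clockwise traversal).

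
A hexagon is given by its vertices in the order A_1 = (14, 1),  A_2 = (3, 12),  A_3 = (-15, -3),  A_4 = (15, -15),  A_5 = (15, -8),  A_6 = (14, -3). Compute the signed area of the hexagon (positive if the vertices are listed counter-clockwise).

417

Apply the shoelace (surveyor's) formula: 2A = Σ (x_i·y_{i+1} − x_{i+1}·y_i), indices taken mod 6.
Σ = (165) + (171) + (270) + (105) + (67) + (56) = 834
Signed area = Σ/2 = 417 (positive ⇒ counter-clockwise traversal).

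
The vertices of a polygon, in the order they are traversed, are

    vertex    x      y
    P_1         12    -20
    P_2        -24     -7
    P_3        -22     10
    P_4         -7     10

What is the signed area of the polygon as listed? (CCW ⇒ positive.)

-544

Apply the shoelace (surveyor's) formula: 2A = Σ (x_i·y_{i+1} − x_{i+1}·y_i), indices taken mod 4.
Cross-terms: -564, -394, -150, 20  ⇒  Σ = -1088
Signed area = Σ/2 = -544 (negative ⇒ clockwise traversal).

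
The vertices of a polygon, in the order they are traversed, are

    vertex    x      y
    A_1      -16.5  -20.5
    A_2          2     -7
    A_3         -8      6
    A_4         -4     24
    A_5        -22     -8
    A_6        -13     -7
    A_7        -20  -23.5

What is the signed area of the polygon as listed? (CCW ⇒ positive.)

371.125

Apply Gauss's area formula: 2A = Σ (x_i·y_{i+1} − x_{i+1}·y_i), indices taken mod 7.
Σ = (156.5) + (-44) + (-168) + (560) + (50) + (165.5) + (22.25) = 742.25
Signed area = Σ/2 = 371.125 (positive ⇒ counter-clockwise traversal).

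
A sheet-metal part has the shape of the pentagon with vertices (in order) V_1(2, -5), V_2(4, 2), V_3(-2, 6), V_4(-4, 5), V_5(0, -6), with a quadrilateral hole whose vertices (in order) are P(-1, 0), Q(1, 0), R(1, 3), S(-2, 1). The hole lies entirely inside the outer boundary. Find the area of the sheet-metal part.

Outer boundary:
Apply the shoelace formula: 2A = Σ (x_i·y_{i+1} − x_{i+1}·y_i), indices taken mod 5.
Σ = (24) + (28) + (14) + (24) + (12) = 102
Area = |Σ|/2 = 51.
Hole:
Apply the shoelace (surveyor's) formula: 2A = Σ (x_i·y_{i+1} − x_{i+1}·y_i), indices taken mod 4.
Σ = (0) + (3) + (7) + (1) = 11
Area = |Σ|/2 = 5.5.
Net area = 51 − 5.5 = 45.5.

45.5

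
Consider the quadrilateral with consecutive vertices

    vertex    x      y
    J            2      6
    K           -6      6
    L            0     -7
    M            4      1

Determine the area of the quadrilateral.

70

Apply the surveyor's formula: 2A = Σ (x_i·y_{i+1} − x_{i+1}·y_i), indices taken mod 4.
Cross-terms: 48, 42, 28, 22  ⇒  Σ = 140
Area = |Σ|/2 = 70.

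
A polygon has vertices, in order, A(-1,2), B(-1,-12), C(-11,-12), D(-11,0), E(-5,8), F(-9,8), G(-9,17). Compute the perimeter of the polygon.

|AB| = √((0)² + (-14)²) = √196 = 14
|BC| = √((-10)² + (0)²) = √100 = 10
|CD| = √((0)² + (12)²) = √144 = 12
|DE| = √((6)² + (8)²) = √100 = 10
|EF| = √((-4)² + (0)²) = √16 = 4
|FG| = √((0)² + (9)²) = √81 = 9
|GA| = √((8)² + (-15)²) = √289 = 17
Perimeter = 14 + 10 + 12 + 10 + 4 + 9 + 17 = 76.

76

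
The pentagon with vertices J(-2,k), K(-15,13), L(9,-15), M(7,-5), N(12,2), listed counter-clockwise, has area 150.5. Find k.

3

The doubled signed area Σ (x_i y_{i+1} − x_{i+1} y_i) is linear in k.
With k=0 it equals 220; the coefficient of k is 27 (from the two edges through J).
So 27·k + 220 = 2·150.5 = 301 ⇒ k = 3.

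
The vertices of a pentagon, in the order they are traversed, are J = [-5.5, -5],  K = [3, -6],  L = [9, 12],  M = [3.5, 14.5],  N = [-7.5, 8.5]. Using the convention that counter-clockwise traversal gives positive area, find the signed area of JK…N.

Apply the surveyor's formula: 2A = Σ (x_i·y_{i+1} − x_{i+1}·y_i), indices taken mod 5.
J→K: (-5.5)(-6) − (3)(-5) = 48
K→L: (3)(12) − (9)(-6) = 90
L→M: (9)(14.5) − (3.5)(12) = 88.5
M→N: (3.5)(8.5) − (-7.5)(14.5) = 138.5
N→J: (-7.5)(-5) − (-5.5)(8.5) = 84.25
Σ = 449.25
Signed area = Σ/2 = 224.625 (positive ⇒ counter-clockwise traversal).

224.625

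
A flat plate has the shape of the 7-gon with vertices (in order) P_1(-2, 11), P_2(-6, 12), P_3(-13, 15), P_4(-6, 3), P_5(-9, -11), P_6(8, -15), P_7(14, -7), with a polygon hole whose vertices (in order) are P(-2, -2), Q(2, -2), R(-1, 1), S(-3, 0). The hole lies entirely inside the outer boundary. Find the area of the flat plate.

376

Outer boundary:
Cross-terms: 42, 66, 51, 93, 223, 154, 140  ⇒  Σ = 769
Area = |Σ|/2 = 384.5.
Hole:
Apply the shoelace formula: 2A = Σ (x_i·y_{i+1} − x_{i+1}·y_i), indices taken mod 4.
Σ = (8) + (0) + (3) + (6) = 17
Area = |Σ|/2 = 8.5.
Net area = 384.5 − 8.5 = 376.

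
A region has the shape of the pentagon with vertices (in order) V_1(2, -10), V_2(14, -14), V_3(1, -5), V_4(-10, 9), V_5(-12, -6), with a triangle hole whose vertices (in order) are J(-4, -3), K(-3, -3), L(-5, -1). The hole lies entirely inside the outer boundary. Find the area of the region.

Outer boundary:
Apply the shoelace formula: 2A = Σ (x_i·y_{i+1} − x_{i+1}·y_i), indices taken mod 5.
Cross-terms: 112, -56, -41, 168, 132  ⇒  Σ = 315
Area = |Σ|/2 = 157.5.
Hole:
Apply the shoelace formula: 2A = Σ (x_i·y_{i+1} − x_{i+1}·y_i), indices taken mod 3.
Σ = (3) + (-12) + (11) = 2
Area = |Σ|/2 = 1.
Net area = 157.5 − 1 = 156.5.

156.5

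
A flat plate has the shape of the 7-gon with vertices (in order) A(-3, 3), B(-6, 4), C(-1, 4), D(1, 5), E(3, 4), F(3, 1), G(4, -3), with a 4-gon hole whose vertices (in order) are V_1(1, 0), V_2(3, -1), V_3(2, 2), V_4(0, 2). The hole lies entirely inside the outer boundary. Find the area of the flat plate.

22

Outer boundary:
Apply the shoelace (surveyor's) formula: 2A = Σ (x_i·y_{i+1} − x_{i+1}·y_i), indices taken mod 7.
Σ = (6) + (-20) + (-9) + (-11) + (-9) + (-13) + (3) = -53
Area = |Σ|/2 = 26.5.
Hole:
Apply Gauss's area formula: 2A = Σ (x_i·y_{i+1} − x_{i+1}·y_i), indices taken mod 4.
Σ = (-1) + (8) + (4) + (-2) = 9
Area = |Σ|/2 = 4.5.
Net area = 26.5 − 4.5 = 22.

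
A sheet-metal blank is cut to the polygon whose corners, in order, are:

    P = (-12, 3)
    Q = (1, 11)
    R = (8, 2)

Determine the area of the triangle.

86.5

Apply the shoelace formula: 2A = Σ (x_i·y_{i+1} − x_{i+1}·y_i), indices taken mod 3.
Σ = (-135) + (-86) + (48) = -173
Area = |Σ|/2 = 86.5.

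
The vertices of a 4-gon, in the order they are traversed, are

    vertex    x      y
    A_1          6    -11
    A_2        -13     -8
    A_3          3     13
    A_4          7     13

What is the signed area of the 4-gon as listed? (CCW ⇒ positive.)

Apply Gauss's area formula: 2A = Σ (x_i·y_{i+1} − x_{i+1}·y_i), indices taken mod 4.
Σ = (-191) + (-145) + (-52) + (-155) = -543
Signed area = Σ/2 = -271.5 (negative ⇒ clockwise traversal).

-271.5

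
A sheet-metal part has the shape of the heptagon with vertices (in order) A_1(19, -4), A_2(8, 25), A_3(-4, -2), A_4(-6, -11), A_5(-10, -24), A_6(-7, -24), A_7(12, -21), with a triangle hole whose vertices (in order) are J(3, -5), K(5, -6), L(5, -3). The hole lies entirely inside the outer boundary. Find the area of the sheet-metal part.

Outer boundary:
Apply the surveyor's formula: 2A = Σ (x_i·y_{i+1} − x_{i+1}·y_i), indices taken mod 7.
Cross-terms: 507, 84, 32, 34, 72, 435, 351  ⇒  Σ = 1515
Area = |Σ|/2 = 757.5.
Hole:
J→K: (3)(-6) − (5)(-5) = 7
K→L: (5)(-3) − (5)(-6) = 15
L→J: (5)(-5) − (3)(-3) = -16
Σ = 6
Area = |Σ|/2 = 3.
Net area = 757.5 − 3 = 754.5.

754.5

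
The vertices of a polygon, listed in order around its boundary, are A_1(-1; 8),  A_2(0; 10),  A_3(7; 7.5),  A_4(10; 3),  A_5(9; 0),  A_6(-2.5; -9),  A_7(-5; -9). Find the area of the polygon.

156.75

Apply the surveyor's formula: 2A = Σ (x_i·y_{i+1} − x_{i+1}·y_i), indices taken mod 7.
Σ = (-10) + (-70) + (-54) + (-27) + (-81) + (-22.5) + (-49) = -313.5
Area = |Σ|/2 = 156.75.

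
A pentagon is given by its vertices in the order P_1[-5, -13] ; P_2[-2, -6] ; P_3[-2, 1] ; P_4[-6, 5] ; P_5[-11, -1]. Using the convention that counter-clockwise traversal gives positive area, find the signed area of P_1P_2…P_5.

Apply the surveyor's formula: 2A = Σ (x_i·y_{i+1} − x_{i+1}·y_i), indices taken mod 5.
Σ = (4) + (-14) + (-4) + (61) + (138) = 185
Signed area = Σ/2 = 92.5 (positive ⇒ counter-clockwise traversal).

92.5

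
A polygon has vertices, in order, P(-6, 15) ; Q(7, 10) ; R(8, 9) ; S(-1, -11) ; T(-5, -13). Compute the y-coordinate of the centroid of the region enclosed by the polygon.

299/114

Apply the shoelace (surveyor's) formula. First the cross-terms c_i = x_i·y_{i+1} − x_{i+1}·y_i:
  -165, -17, -79, -42, -153  ⇒  2A = -456, A = -228.
Then Σ (y_i + y_{i+1})·c_i = -3588, so ȳ = -3588 / (6·(-228)) = 299/114.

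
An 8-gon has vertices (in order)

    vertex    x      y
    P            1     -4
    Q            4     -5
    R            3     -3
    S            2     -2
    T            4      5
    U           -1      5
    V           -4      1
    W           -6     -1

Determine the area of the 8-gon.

Apply the surveyor's formula: 2A = Σ (x_i·y_{i+1} − x_{i+1}·y_i), indices taken mod 8.
Cross-terms: 11, 3, 0, 18, 25, 19, 10, 25  ⇒  Σ = 111
Area = |Σ|/2 = 55.5.

55.5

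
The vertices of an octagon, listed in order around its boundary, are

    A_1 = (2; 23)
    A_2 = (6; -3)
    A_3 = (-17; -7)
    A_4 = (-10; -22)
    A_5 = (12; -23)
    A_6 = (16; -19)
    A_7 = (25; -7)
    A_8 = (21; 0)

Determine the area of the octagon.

847

Apply Gauss's area formula: 2A = Σ (x_i·y_{i+1} − x_{i+1}·y_i), indices taken mod 8.
Cross-terms: -144, -93, 304, 494, 140, 363, 147, 483  ⇒  Σ = 1694
Area = |Σ|/2 = 847.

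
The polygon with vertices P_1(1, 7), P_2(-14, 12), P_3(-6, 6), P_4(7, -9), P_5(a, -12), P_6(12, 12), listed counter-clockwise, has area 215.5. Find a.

Write out the shoelace sum; only the two edges meeting at P_5 involve a:
2·Area = [(7·(-12) − a·(-9)) + (a·12 − 12·(-12))] + 182
       = 21·a + 242 = 431
⇒ a = 9.

9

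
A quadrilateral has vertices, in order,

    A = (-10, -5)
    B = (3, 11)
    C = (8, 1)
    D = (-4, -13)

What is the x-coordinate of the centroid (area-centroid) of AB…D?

Apply the shoelace (surveyor's) formula. First the cross-terms c_i = x_i·y_{i+1} − x_{i+1}·y_i:
  -95, -85, -100, -110  ⇒  2A = -390, A = -195.
Then Σ (x_i + x_{i+1})·c_i = 870, so x̄ = 870 / (6·(-195)) = -29/39.

-29/39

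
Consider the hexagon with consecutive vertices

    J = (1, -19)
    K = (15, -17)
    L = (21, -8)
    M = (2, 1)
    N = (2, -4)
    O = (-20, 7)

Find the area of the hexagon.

419.5

Apply the shoelace (surveyor's) formula: 2A = Σ (x_i·y_{i+1} − x_{i+1}·y_i), indices taken mod 6.
Cross-terms: 268, 237, 37, -10, -66, 373  ⇒  Σ = 839
Area = |Σ|/2 = 419.5.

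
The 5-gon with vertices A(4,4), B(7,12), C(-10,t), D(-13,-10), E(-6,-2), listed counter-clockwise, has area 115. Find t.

2

The doubled signed area Σ (x_i y_{i+1} − x_{i+1} y_i) is linear in t.
With t=0 it equals 190; the coefficient of t is 20 (from the two edges through C).
So 20·t + 190 = 2·115 = 230 ⇒ t = 2.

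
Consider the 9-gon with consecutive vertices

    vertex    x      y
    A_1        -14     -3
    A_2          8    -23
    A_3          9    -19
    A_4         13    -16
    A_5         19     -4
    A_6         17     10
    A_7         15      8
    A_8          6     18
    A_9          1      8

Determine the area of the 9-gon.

680.5

Apply the shoelace (surveyor's) formula: 2A = Σ (x_i·y_{i+1} − x_{i+1}·y_i), indices taken mod 9.
Cross-terms: 346, 55, 103, 252, 258, -14, 222, 30, 109  ⇒  Σ = 1361
Area = |Σ|/2 = 680.5.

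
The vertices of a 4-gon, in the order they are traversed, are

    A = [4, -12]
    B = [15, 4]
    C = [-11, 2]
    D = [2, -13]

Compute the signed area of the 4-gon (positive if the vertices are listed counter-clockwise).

Apply the shoelace formula: 2A = Σ (x_i·y_{i+1} − x_{i+1}·y_i), indices taken mod 4.
A→B: (4)(4) − (15)(-12) = 196
B→C: (15)(2) − (-11)(4) = 74
C→D: (-11)(-13) − (2)(2) = 139
D→A: (2)(-12) − (4)(-13) = 28
Σ = 437
Signed area = Σ/2 = 218.5 (positive ⇒ counter-clockwise traversal).

218.5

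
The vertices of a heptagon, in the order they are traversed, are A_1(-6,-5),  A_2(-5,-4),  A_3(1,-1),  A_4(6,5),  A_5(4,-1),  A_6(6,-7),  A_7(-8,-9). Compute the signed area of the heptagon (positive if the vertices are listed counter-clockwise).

Apply the shoelace (surveyor's) formula: 2A = Σ (x_i·y_{i+1} − x_{i+1}·y_i), indices taken mod 7.
A_1→A_2: (-6)(-4) − (-5)(-5) = -1
A_2→A_3: (-5)(-1) − (1)(-4) = 9
A_3→A_4: (1)(5) − (6)(-1) = 11
A_4→A_5: (6)(-1) − (4)(5) = -26
A_5→A_6: (4)(-7) − (6)(-1) = -22
A_6→A_7: (6)(-9) − (-8)(-7) = -110
A_7→A_1: (-8)(-5) − (-6)(-9) = -14
Σ = -153
Signed area = Σ/2 = -76.5 (negative ⇒ clockwise traversal).

-76.5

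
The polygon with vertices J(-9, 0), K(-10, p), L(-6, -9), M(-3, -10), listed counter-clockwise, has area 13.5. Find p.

Write out the shoelace sum; only the two edges meeting at K involve p:
2·Area = [((-9)·p − (-10)·0) + ((-10)·(-9) − (-6)·p)] + -57
       = -3·p + 33 = 27
⇒ p = 2.

2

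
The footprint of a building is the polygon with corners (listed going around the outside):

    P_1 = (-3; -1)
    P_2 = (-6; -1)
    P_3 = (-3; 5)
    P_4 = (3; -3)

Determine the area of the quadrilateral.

Σ = (-3) + (-33) + (-6) + (-12) = -54
Area = |Σ|/2 = 27.

27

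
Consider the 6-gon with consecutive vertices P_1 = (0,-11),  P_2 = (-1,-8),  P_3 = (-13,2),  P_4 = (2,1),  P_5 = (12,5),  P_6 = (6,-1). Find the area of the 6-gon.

Apply the surveyor's formula: 2A = Σ (x_i·y_{i+1} − x_{i+1}·y_i), indices taken mod 6.
Σ = (-11) + (-106) + (-17) + (-2) + (-42) + (-66) = -244
Area = |Σ|/2 = 122.

122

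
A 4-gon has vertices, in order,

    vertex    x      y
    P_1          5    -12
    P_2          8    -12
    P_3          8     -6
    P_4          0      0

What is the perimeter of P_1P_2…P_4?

32

|P_1P_2| = √((3)² + (0)²) = √9 = 3
|P_2P_3| = √((0)² + (6)²) = √36 = 6
|P_3P_4| = √((-8)² + (6)²) = √100 = 10
|P_4P_1| = √((5)² + (-12)²) = √169 = 13
Perimeter = 3 + 6 + 10 + 13 = 32.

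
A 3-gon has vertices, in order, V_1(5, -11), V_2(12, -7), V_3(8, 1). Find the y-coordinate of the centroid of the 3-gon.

-17/3

Apply Gauss's area formula. First the cross-terms c_i = x_i·y_{i+1} − x_{i+1}·y_i:
  97, 68, -93  ⇒  2A = 72, A = 36.
Then Σ (y_i + y_{i+1})·c_i = -1224, so ȳ = -1224 / (6·36) = -17/3.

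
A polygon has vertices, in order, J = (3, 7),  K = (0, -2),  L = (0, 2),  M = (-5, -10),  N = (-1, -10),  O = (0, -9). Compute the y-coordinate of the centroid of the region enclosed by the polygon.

Apply the shoelace (surveyor's) formula. First the cross-terms c_i = x_i·y_{i+1} − x_{i+1}·y_i:
  -6, 0, 10, 40, 9, 27  ⇒  2A = 80, A = 40.
Then Σ (y_i + y_{i+1})·c_i = -1135, so ȳ = -1135 / (6·40) = -227/48.

-227/48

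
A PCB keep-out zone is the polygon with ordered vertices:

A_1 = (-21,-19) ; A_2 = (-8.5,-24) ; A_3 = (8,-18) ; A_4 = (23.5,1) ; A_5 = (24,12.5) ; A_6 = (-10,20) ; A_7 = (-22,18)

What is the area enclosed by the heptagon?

Apply the surveyor's formula: 2A = Σ (x_i·y_{i+1} − x_{i+1}·y_i), indices taken mod 7.
Σ = (342.5) + (345) + (431) + (269.75) + (605) + (260) + (796) = 3049.25
Area = |Σ|/2 = 1524.625.

1524.625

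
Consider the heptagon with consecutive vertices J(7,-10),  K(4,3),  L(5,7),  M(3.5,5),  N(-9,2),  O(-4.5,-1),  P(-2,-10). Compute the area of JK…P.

Apply the shoelace formula: 2A = Σ (x_i·y_{i+1} − x_{i+1}·y_i), indices taken mod 7.
Cross-terms: 61, 13, 0.5, 52, 18, 43, 90  ⇒  Σ = 277.5
Area = |Σ|/2 = 138.75.

138.75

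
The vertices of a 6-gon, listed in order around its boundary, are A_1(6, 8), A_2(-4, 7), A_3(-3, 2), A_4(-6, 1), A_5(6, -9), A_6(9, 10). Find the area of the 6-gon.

Apply Gauss's area formula: 2A = Σ (x_i·y_{i+1} − x_{i+1}·y_i), indices taken mod 6.
Σ = (74) + (13) + (9) + (48) + (141) + (12) = 297
Area = |Σ|/2 = 148.5.

148.5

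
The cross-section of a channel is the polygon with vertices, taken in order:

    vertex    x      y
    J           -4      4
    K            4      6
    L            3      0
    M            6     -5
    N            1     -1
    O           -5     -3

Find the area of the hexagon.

57

Apply the shoelace formula: 2A = Σ (x_i·y_{i+1} − x_{i+1}·y_i), indices taken mod 6.
J→K: (-4)(6) − (4)(4) = -40
K→L: (4)(0) − (3)(6) = -18
L→M: (3)(-5) − (6)(0) = -15
M→N: (6)(-1) − (1)(-5) = -1
N→O: (1)(-3) − (-5)(-1) = -8
O→J: (-5)(4) − (-4)(-3) = -32
Σ = -114
Area = |Σ|/2 = 57.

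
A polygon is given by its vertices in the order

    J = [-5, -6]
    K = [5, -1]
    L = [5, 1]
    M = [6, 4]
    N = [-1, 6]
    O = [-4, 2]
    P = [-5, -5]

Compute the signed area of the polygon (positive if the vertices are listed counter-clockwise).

78

Apply the shoelace (surveyor's) formula: 2A = Σ (x_i·y_{i+1} − x_{i+1}·y_i), indices taken mod 7.
Σ = (35) + (10) + (14) + (40) + (22) + (30) + (5) = 156
Signed area = Σ/2 = 78 (positive ⇒ counter-clockwise traversal).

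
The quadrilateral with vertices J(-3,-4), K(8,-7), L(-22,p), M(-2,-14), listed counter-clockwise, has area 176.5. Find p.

18

Write out the shoelace sum; only the two edges meeting at L involve p:
2·Area = [(8·p − (-22)·(-7)) + ((-22)·(-14) − (-2)·p)] + 19
       = 10·p + 173 = 353
⇒ p = 18.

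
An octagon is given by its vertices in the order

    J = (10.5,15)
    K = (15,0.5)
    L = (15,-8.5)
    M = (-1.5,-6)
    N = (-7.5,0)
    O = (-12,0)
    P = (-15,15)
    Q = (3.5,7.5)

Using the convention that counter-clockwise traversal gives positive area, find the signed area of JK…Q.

J→K: (10.5)(0.5) − (15)(15) = -219.75
K→L: (15)(-8.5) − (15)(0.5) = -135
L→M: (15)(-6) − (-1.5)(-8.5) = -102.75
M→N: (-1.5)(0) − (-7.5)(-6) = -45
N→O: (-7.5)(0) − (-12)(0) = 0
O→P: (-12)(15) − (-15)(0) = -180
P→Q: (-15)(7.5) − (3.5)(15) = -165
Q→J: (3.5)(15) − (10.5)(7.5) = -26.25
Σ = -873.75
Signed area = Σ/2 = -436.875 (negative ⇒ clockwise traversal).

-436.875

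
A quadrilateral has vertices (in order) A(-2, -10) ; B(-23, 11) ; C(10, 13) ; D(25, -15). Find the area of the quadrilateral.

708

Σ = (-252) + (-409) + (-475) + (-280) = -1416
Area = |Σ|/2 = 708.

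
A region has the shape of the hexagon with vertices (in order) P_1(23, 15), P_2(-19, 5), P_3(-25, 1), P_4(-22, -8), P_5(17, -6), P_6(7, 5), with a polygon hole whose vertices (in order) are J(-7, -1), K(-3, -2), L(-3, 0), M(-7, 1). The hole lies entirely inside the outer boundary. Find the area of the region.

548.5

Outer boundary:
Cross-terms: 400, 106, 222, 268, 127, -10  ⇒  Σ = 1113
Area = |Σ|/2 = 556.5.
Hole:
Apply the shoelace formula: 2A = Σ (x_i·y_{i+1} − x_{i+1}·y_i), indices taken mod 4.
Σ = (11) + (-6) + (-3) + (14) = 16
Area = |Σ|/2 = 8.
Net area = 556.5 − 8 = 548.5.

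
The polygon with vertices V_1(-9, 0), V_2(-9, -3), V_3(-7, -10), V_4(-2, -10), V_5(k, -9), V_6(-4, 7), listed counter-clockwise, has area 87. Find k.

The doubled signed area Σ (x_i y_{i+1} − x_{i+1} y_i) is linear in k.
With k=0 it equals 191; the coefficient of k is 17 (from the two edges through V_5).
So 17·k + 191 = 2·87 = 174 ⇒ k = -1.

-1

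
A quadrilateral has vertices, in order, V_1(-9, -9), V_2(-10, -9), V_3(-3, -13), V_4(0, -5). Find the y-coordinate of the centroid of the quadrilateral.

Apply Gauss's area formula. First the cross-terms c_i = x_i·y_{i+1} − x_{i+1}·y_i:
  -9, 103, 15, -45  ⇒  2A = 64, A = 32.
Then Σ (y_i + y_{i+1})·c_i = -1744, so ȳ = -1744 / (6·32) = -109/12.

-109/12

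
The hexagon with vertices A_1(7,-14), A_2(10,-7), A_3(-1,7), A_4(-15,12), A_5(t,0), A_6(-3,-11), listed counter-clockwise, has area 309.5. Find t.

-11

The doubled signed area Σ (x_i y_{i+1} − x_{i+1} y_i) is linear in t.
With t=0 it equals 366; the coefficient of t is -23 (from the two edges through A_5).
So -23·t + 366 = 2·309.5 = 619 ⇒ t = -11.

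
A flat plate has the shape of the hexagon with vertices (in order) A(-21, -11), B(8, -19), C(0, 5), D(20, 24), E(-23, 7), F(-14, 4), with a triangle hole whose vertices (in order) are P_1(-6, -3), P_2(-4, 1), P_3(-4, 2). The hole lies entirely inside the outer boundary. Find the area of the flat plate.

Outer boundary:
Apply the surveyor's formula: 2A = Σ (x_i·y_{i+1} − x_{i+1}·y_i), indices taken mod 6.
Σ = (487) + (40) + (-100) + (692) + (6) + (238) = 1363
Area = |Σ|/2 = 681.5.
Hole:
Apply the surveyor's formula: 2A = Σ (x_i·y_{i+1} − x_{i+1}·y_i), indices taken mod 3.
Σ = (-18) + (-4) + (24) = 2
Area = |Σ|/2 = 1.
Net area = 681.5 − 1 = 680.5.

680.5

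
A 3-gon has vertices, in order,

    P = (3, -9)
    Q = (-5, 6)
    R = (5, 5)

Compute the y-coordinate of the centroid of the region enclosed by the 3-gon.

2/3

Apply the shoelace (surveyor's) formula. First the cross-terms c_i = x_i·y_{i+1} − x_{i+1}·y_i:
  -27, -55, -60  ⇒  2A = -142, A = -71.
Then Σ (y_i + y_{i+1})·c_i = -284, so ȳ = -284 / (6·(-71)) = 2/3.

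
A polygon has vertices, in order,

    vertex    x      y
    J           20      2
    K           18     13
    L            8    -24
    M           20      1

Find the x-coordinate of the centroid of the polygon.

2260/147

Apply the surveyor's formula. First the cross-terms c_i = x_i·y_{i+1} − x_{i+1}·y_i:
  224, -536, 488, 20  ⇒  2A = 196, A = 98.
Then Σ (x_i + x_{i+1})·c_i = 9040, so x̄ = 9040 / (6·98) = 2260/147.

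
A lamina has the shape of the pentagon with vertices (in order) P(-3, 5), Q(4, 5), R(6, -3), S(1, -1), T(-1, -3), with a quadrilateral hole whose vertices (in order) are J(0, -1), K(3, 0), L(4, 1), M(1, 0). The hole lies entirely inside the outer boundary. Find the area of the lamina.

47

Outer boundary:
Apply the shoelace formula: 2A = Σ (x_i·y_{i+1} − x_{i+1}·y_i), indices taken mod 5.
Σ = (-35) + (-42) + (-3) + (-4) + (-14) = -98
Area = |Σ|/2 = 49.
Hole:
Apply Gauss's area formula: 2A = Σ (x_i·y_{i+1} − x_{i+1}·y_i), indices taken mod 4.
Cross-terms: 3, 3, -1, -1  ⇒  Σ = 4
Area = |Σ|/2 = 2.
Net area = 49 − 2 = 47.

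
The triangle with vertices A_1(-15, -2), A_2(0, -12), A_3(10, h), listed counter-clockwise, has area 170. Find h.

The doubled signed area Σ (x_i y_{i+1} − x_{i+1} y_i) is linear in h.
With h=0 it equals 280; the coefficient of h is 15 (from the two edges through A_3).
So 15·h + 280 = 2·170 = 340 ⇒ h = 4.

4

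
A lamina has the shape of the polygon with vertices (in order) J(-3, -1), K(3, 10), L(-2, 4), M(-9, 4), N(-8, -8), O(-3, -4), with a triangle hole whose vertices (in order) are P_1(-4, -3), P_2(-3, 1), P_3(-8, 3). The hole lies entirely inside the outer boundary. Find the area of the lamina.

57

Outer boundary:
Apply the shoelace (surveyor's) formula: 2A = Σ (x_i·y_{i+1} − x_{i+1}·y_i), indices taken mod 6.
Σ = (-27) + (32) + (28) + (104) + (8) + (-9) = 136
Area = |Σ|/2 = 68.
Hole:
Apply the shoelace formula: 2A = Σ (x_i·y_{i+1} − x_{i+1}·y_i), indices taken mod 3.
Cross-terms: -13, -1, 36  ⇒  Σ = 22
Area = |Σ|/2 = 11.
Net area = 68 − 11 = 57.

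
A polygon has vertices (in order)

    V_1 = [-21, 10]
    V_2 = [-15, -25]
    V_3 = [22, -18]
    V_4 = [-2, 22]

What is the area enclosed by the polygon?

1192.5

Apply Gauss's area formula: 2A = Σ (x_i·y_{i+1} − x_{i+1}·y_i), indices taken mod 4.
V_1→V_2: (-21)(-25) − (-15)(10) = 675
V_2→V_3: (-15)(-18) − (22)(-25) = 820
V_3→V_4: (22)(22) − (-2)(-18) = 448
V_4→V_1: (-2)(10) − (-21)(22) = 442
Σ = 2385
Area = |Σ|/2 = 1192.5.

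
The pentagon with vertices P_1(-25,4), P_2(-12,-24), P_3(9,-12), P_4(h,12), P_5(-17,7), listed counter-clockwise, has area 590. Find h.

The doubled signed area Σ (x_i y_{i+1} − x_{i+1} y_i) is linear in h.
With h=0 it equals 1427; the coefficient of h is 19 (from the two edges through P_4).
So 19·h + 1427 = 2·590 = 1180 ⇒ h = -13.

-13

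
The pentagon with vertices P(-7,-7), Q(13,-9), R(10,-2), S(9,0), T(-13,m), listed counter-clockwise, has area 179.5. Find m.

2

Write out the shoelace sum; only the two edges meeting at T involve m:
2·Area = [(9·m − (-13)·0) + ((-13)·(-7) − (-7)·m)] + 236
       = 16·m + 327 = 359
⇒ m = 2.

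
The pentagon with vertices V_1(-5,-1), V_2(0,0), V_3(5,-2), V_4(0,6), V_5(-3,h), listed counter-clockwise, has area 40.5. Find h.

6

The doubled signed area Σ (x_i y_{i+1} − x_{i+1} y_i) is linear in h.
With h=0 it equals 51; the coefficient of h is 5 (from the two edges through V_5).
So 5·h + 51 = 2·40.5 = 81 ⇒ h = 6.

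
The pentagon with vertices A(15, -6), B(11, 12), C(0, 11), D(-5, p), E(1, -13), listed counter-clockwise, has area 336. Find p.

The doubled signed area Σ (x_i y_{i+1} − x_{i+1} y_i) is linear in p.
With p=0 it equals 676; the coefficient of p is -1 (from the two edges through D).
So -1·p + 676 = 2·336 = 672 ⇒ p = 4.

4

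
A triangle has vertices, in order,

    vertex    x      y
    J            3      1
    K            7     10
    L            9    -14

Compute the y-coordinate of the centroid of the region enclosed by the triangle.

-1

Apply the shoelace formula. First the cross-terms c_i = x_i·y_{i+1} − x_{i+1}·y_i:
  23, -188, 51  ⇒  2A = -114, A = -57.
Then Σ (y_i + y_{i+1})·c_i = 342, so ȳ = 342 / (6·(-57)) = -1.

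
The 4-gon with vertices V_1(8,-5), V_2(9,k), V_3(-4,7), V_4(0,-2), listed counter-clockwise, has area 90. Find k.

4

Write out the shoelace sum; only the two edges meeting at V_2 involve k:
2·Area = [(8·k − 9·(-5)) + (9·7 − (-4)·k)] + 24
       = 12·k + 132 = 180
⇒ k = 4.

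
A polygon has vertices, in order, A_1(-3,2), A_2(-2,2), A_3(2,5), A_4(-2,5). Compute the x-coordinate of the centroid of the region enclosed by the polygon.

Apply the surveyor's formula. First the cross-terms c_i = x_i·y_{i+1} − x_{i+1}·y_i:
  -2, -14, 20, 11  ⇒  2A = 15, A = 7.5.
Then Σ (x_i + x_{i+1})·c_i = -45, so x̄ = -45 / (6·7.5) = -1.

-1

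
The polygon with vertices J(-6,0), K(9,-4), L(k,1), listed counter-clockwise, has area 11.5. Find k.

Write out the shoelace sum; only the two edges meeting at L involve k:
2·Area = [(9·1 − k·(-4)) + (k·0 − (-6)·1)] + 24
       = 4·k + 39 = 23
⇒ k = -4.

-4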